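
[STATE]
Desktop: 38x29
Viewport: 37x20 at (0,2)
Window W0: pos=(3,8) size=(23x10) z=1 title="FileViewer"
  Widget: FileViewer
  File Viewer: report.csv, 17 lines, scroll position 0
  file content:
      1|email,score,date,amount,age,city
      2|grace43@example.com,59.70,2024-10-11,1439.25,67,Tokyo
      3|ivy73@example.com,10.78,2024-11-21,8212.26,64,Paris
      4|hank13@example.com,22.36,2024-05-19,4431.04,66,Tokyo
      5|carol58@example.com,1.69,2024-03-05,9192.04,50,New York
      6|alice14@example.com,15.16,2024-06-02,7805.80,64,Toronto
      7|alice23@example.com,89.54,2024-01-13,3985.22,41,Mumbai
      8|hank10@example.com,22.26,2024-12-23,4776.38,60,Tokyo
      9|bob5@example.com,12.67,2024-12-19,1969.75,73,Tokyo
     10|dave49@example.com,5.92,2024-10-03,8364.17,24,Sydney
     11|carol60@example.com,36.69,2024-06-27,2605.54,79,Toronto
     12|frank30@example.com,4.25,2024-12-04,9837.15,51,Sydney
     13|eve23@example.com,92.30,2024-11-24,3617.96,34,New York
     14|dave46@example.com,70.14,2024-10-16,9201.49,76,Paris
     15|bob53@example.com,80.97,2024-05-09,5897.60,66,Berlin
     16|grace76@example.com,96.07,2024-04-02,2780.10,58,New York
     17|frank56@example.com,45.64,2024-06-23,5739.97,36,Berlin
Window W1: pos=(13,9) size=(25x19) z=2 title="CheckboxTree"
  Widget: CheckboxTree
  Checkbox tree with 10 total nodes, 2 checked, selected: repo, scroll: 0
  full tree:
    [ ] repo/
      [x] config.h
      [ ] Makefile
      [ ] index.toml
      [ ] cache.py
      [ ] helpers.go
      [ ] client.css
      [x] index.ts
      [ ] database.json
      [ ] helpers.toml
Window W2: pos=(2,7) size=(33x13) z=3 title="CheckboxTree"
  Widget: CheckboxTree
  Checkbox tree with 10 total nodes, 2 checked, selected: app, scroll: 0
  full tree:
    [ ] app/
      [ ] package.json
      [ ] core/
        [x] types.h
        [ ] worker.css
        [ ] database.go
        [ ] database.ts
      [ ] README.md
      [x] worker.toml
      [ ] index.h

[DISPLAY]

                                     
                                     
                                     
                                     
                                     
  ┏━━━━━━━━━━━━━━━━━━━━━━━━━━━━━━━┓  
  ┃ CheckboxTree                  ┃  
  ┠───────────────────────────────┨━━
  ┃>[-] app/                      ┃  
  ┃   [ ] package.json            ┃──
  ┃   [-] core/                   ┃  
  ┃     [x] types.h               ┃  
  ┃     [ ] worker.css            ┃  
  ┃     [ ] database.go           ┃  
  ┃     [ ] database.ts           ┃  
  ┃   [ ] README.md               ┃  
  ┃   [x] worker.toml             ┃  
  ┗━━━━━━━━━━━━━━━━━━━━━━━━━━━━━━━┛  
             ┃   [ ] database.json   
             ┃   [ ] helpers.toml    


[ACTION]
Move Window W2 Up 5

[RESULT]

  ┏━━━━━━━━━━━━━━━━━━━━━━━━━━━━━━━┓  
  ┃ CheckboxTree                  ┃  
  ┠───────────────────────────────┨  
  ┃>[-] app/                      ┃  
  ┃   [ ] package.json            ┃  
  ┃   [-] core/                   ┃  
  ┃     [x] types.h               ┃  
  ┃     [ ] worker.css            ┃━━
  ┃     [ ] database.go           ┃  
  ┃     [ ] database.ts           ┃──
  ┃   [ ] README.md               ┃  
  ┃   [x] worker.toml             ┃  
  ┗━━━━━━━━━━━━━━━━━━━━━━━━━━━━━━━┛  
   ┃carol58@e┃   [ ] index.toml      
   ┃alice14@e┃   [ ] cache.py        
   ┗━━━━━━━━━┃   [ ] helpers.go      
             ┃   [ ] client.css      
             ┃   [x] index.ts        
             ┃   [ ] database.json   
             ┃   [ ] helpers.toml    


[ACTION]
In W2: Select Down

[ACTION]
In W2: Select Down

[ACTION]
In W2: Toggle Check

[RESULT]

  ┏━━━━━━━━━━━━━━━━━━━━━━━━━━━━━━━┓  
  ┃ CheckboxTree                  ┃  
  ┠───────────────────────────────┨  
  ┃ [-] app/                      ┃  
  ┃   [ ] package.json            ┃  
  ┃>  [x] core/                   ┃  
  ┃     [x] types.h               ┃  
  ┃     [x] worker.css            ┃━━
  ┃     [x] database.go           ┃  
  ┃     [x] database.ts           ┃──
  ┃   [ ] README.md               ┃  
  ┃   [x] worker.toml             ┃  
  ┗━━━━━━━━━━━━━━━━━━━━━━━━━━━━━━━┛  
   ┃carol58@e┃   [ ] index.toml      
   ┃alice14@e┃   [ ] cache.py        
   ┗━━━━━━━━━┃   [ ] helpers.go      
             ┃   [ ] client.css      
             ┃   [x] index.ts        
             ┃   [ ] database.json   
             ┃   [ ] helpers.toml    


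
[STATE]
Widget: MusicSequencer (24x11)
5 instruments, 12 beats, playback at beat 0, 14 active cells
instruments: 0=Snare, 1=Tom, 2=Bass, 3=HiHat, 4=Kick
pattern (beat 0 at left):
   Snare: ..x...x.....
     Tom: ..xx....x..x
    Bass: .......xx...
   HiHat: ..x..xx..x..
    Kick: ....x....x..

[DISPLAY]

      ▼12345678901      
 Snare··█···█·····      
   Tom··██····█··█      
  Bass·······██···      
 HiHat··█··██··█··      
  Kick····█····█··      
                        
                        
                        
                        
                        


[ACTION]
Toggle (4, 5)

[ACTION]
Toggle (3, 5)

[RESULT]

      ▼12345678901      
 Snare··█···█·····      
   Tom··██····█··█      
  Bass·······██···      
 HiHat··█···█··█··      
  Kick····██···█··      
                        
                        
                        
                        
                        


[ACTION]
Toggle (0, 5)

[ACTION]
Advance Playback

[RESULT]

      0▼2345678901      
 Snare··█··██·····      
   Tom··██····█··█      
  Bass·······██···      
 HiHat··█···█··█··      
  Kick····██···█··      
                        
                        
                        
                        
                        


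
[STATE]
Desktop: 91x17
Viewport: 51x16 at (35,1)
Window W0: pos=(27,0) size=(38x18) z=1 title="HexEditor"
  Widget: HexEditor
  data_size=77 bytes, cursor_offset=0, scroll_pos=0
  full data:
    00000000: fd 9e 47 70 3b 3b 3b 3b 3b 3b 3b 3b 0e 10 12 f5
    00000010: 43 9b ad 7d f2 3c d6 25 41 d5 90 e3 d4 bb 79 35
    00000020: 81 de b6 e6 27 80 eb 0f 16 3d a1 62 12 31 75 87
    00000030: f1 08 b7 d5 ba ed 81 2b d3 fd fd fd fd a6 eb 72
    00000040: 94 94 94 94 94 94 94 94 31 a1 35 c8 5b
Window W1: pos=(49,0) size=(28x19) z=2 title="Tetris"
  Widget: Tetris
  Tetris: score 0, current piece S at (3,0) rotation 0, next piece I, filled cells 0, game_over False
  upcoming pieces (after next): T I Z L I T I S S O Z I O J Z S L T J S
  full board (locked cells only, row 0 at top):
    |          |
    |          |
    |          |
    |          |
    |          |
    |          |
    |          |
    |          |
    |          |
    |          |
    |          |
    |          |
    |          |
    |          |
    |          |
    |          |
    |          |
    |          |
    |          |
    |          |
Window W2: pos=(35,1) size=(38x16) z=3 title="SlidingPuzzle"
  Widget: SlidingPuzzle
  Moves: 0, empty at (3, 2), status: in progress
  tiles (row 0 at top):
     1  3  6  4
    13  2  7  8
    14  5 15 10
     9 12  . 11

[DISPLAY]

┏━━━━━━━━━━━━━━━━━━━━━━━━━━━━━━━━━━━━┓   ┃         
┃ SlidingPuzzle                      ┃───┨         
┠────────────────────────────────────┨   ┃         
┃┌────┬────┬────┬────┐               ┃   ┃         
┃│  1 │  3 │  6 │  4 │               ┃   ┃         
┃├────┼────┼────┼────┤               ┃   ┃         
┃│ 13 │  2 │  7 │  8 │               ┃   ┃         
┃├────┼────┼────┼────┤               ┃   ┃         
┃│ 14 │  5 │ 15 │ 10 │               ┃   ┃         
┃├────┼────┼────┼────┤               ┃   ┃         
┃│  9 │ 12 │    │ 11 │               ┃   ┃         
┃└────┴────┴────┴────┘               ┃   ┃         
┃Moves: 0                            ┃   ┃         
┃                                    ┃   ┃         
┃                                    ┃   ┃         
┗━━━━━━━━━━━━━━━━━━━━━━━━━━━━━━━━━━━━┛   ┃         


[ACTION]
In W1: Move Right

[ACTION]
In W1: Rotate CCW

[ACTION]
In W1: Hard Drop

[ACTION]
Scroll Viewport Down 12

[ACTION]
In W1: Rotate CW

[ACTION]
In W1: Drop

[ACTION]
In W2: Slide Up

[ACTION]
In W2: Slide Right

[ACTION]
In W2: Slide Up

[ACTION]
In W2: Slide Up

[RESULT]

┏━━━━━━━━━━━━━━━━━━━━━━━━━━━━━━━━━━━━┓   ┃         
┃ SlidingPuzzle                      ┃───┨         
┠────────────────────────────────────┨   ┃         
┃┌────┬────┬────┬────┐               ┃   ┃         
┃│  1 │  3 │  6 │  4 │               ┃   ┃         
┃├────┼────┼────┼────┤               ┃   ┃         
┃│ 13 │  2 │  7 │  8 │               ┃   ┃         
┃├────┼────┼────┼────┤               ┃   ┃         
┃│ 14 │  5 │ 15 │ 10 │               ┃   ┃         
┃├────┼────┼────┼────┤               ┃   ┃         
┃│  9 │    │ 12 │ 11 │               ┃   ┃         
┃└────┴────┴────┴────┘               ┃   ┃         
┃Moves: 1                            ┃   ┃         
┃                                    ┃   ┃         
┃                                    ┃   ┃         
┗━━━━━━━━━━━━━━━━━━━━━━━━━━━━━━━━━━━━┛   ┃         


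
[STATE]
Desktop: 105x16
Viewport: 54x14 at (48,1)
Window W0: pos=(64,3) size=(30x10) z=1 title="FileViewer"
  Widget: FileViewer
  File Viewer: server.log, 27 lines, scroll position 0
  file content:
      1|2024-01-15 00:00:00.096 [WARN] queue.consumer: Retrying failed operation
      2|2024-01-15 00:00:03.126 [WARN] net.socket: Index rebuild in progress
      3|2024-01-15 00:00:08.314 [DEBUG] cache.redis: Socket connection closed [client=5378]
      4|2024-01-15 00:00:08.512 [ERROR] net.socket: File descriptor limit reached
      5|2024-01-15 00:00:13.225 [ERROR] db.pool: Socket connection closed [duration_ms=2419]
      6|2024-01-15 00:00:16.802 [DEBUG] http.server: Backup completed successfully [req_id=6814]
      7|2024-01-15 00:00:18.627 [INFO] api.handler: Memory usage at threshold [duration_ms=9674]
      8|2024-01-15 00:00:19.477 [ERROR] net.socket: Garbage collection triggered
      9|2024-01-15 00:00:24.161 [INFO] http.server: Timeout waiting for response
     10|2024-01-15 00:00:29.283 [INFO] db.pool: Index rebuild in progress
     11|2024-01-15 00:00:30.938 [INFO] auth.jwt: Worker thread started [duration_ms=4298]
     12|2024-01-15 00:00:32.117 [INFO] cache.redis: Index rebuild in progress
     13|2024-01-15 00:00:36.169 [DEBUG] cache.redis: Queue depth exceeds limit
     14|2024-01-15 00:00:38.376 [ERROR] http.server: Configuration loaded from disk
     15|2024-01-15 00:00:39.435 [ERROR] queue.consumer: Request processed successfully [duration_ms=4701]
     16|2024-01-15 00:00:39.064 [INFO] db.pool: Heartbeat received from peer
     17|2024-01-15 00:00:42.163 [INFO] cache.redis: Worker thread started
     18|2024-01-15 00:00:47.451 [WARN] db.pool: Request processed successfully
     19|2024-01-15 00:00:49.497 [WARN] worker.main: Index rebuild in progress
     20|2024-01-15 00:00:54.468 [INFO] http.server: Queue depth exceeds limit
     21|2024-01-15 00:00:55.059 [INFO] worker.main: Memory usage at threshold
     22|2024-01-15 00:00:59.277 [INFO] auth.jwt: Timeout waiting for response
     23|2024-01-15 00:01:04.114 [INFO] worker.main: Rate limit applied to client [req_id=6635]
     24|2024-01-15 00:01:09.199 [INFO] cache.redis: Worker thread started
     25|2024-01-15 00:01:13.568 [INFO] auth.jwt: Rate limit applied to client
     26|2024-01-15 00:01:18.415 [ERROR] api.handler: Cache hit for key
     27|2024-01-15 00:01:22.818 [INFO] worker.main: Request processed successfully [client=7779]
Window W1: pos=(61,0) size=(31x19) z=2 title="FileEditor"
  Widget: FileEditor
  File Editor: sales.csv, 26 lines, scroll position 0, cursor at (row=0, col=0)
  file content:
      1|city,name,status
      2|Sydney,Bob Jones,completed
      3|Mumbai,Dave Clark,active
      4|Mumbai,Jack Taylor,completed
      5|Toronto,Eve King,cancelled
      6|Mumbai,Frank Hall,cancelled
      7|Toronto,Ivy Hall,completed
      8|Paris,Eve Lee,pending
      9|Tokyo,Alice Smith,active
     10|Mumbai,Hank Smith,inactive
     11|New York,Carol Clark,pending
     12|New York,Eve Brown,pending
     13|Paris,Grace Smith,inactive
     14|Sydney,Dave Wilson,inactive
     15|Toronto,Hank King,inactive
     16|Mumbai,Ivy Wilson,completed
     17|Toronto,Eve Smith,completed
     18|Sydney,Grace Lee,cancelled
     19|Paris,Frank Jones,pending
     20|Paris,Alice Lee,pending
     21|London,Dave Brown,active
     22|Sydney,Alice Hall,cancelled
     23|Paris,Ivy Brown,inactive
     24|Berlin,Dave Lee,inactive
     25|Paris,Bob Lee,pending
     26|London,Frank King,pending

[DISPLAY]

             ┃ FileEditor                  ┃          
             ┠─────────────────────────────┨          
             ┃█ity,name,status            ▲┃━┓        
             ┃Sydney,Bob Jones,completed  █┃ ┃        
             ┃Mumbai,Dave Clark,active    ░┃─┨        
             ┃Mumbai,Jack Taylor,completed░┃▲┃        
             ┃Toronto,Eve King,cancelled  ░┃█┃        
             ┃Mumbai,Frank Hall,cancelled ░┃░┃        
             ┃Toronto,Ivy Hall,completed  ░┃░┃        
             ┃Paris,Eve Lee,pending       ░┃░┃        
             ┃Tokyo,Alice Smith,active    ░┃▼┃        
             ┃Mumbai,Hank Smith,inactive  ░┃━┛        
             ┃New York,Carol Clark,pending░┃          
             ┃New York,Eve Brown,pending  ░┃          


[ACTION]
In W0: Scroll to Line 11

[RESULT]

             ┃ FileEditor                  ┃          
             ┠─────────────────────────────┨          
             ┃█ity,name,status            ▲┃━┓        
             ┃Sydney,Bob Jones,completed  █┃ ┃        
             ┃Mumbai,Dave Clark,active    ░┃─┨        
             ┃Mumbai,Jack Taylor,completed░┃▲┃        
             ┃Toronto,Eve King,cancelled  ░┃░┃        
             ┃Mumbai,Frank Hall,cancelled ░┃█┃        
             ┃Toronto,Ivy Hall,completed  ░┃░┃        
             ┃Paris,Eve Lee,pending       ░┃░┃        
             ┃Tokyo,Alice Smith,active    ░┃▼┃        
             ┃Mumbai,Hank Smith,inactive  ░┃━┛        
             ┃New York,Carol Clark,pending░┃          
             ┃New York,Eve Brown,pending  ░┃          


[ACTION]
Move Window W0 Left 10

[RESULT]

             ┃ FileEditor                  ┃          
             ┠─────────────────────────────┨          
      ┏━━━━━━┃█ity,name,status            ▲┃          
      ┃ FileV┃Sydney,Bob Jones,completed  █┃          
      ┠──────┃Mumbai,Dave Clark,active    ░┃          
      ┃2024-0┃Mumbai,Jack Taylor,completed░┃          
      ┃2024-0┃Toronto,Eve King,cancelled  ░┃          
      ┃2024-0┃Mumbai,Frank Hall,cancelled ░┃          
      ┃2024-0┃Toronto,Ivy Hall,completed  ░┃          
      ┃2024-0┃Paris,Eve Lee,pending       ░┃          
      ┃2024-0┃Tokyo,Alice Smith,active    ░┃          
      ┗━━━━━━┃Mumbai,Hank Smith,inactive  ░┃          
             ┃New York,Carol Clark,pending░┃          
             ┃New York,Eve Brown,pending  ░┃          


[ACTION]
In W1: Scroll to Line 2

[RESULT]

             ┃ FileEditor                  ┃          
             ┠─────────────────────────────┨          
      ┏━━━━━━┃Sydney,Bob Jones,completed  ▲┃          
      ┃ FileV┃Mumbai,Dave Clark,active    ░┃          
      ┠──────┃Mumbai,Jack Taylor,completed█┃          
      ┃2024-0┃Toronto,Eve King,cancelled  ░┃          
      ┃2024-0┃Mumbai,Frank Hall,cancelled ░┃          
      ┃2024-0┃Toronto,Ivy Hall,completed  ░┃          
      ┃2024-0┃Paris,Eve Lee,pending       ░┃          
      ┃2024-0┃Tokyo,Alice Smith,active    ░┃          
      ┃2024-0┃Mumbai,Hank Smith,inactive  ░┃          
      ┗━━━━━━┃New York,Carol Clark,pending░┃          
             ┃New York,Eve Brown,pending  ░┃          
             ┃Paris,Grace Smith,inactive  ░┃          


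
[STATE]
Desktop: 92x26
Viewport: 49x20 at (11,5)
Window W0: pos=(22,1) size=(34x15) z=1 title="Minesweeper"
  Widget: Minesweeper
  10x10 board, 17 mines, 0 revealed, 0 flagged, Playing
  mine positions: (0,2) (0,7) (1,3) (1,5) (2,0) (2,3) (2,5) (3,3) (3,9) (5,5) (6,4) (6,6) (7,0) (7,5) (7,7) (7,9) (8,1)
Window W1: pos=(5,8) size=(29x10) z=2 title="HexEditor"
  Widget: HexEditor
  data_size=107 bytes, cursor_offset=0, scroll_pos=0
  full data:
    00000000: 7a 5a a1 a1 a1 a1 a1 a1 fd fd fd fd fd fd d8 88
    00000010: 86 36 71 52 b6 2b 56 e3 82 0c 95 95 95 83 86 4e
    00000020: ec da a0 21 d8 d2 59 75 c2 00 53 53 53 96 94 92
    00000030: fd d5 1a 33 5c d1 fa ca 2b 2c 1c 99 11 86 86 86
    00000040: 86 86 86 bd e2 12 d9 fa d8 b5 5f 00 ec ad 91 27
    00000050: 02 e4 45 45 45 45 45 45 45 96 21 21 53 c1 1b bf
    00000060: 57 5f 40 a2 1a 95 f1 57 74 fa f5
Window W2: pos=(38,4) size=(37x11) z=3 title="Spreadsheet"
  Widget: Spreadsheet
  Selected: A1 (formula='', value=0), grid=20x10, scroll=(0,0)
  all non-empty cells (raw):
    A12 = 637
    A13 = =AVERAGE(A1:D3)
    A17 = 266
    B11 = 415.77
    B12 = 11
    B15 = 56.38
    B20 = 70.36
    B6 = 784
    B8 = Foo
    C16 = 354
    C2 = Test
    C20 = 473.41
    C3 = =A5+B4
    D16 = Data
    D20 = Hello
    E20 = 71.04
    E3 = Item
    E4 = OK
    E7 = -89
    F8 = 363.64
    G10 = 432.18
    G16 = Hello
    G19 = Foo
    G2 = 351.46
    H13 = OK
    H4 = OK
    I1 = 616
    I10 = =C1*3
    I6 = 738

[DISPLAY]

           ┃■■■■■■■■■■     ┃ Spreadsheet         
           ┃■■■■■■■■■■     ┠─────────────────────
           ┃■■■■■■■■■■     ┃A1:                  
━━━━━━━━━━━━━━━━━━━━━━┓    ┃       A       B     
ditor                 ┃    ┃---------------------
──────────────────────┨    ┃  1      [0]       0 
000  7A 5a a1 a1 a1 a1┃    ┃  2        0       0T
010  86 36 71 52 b6 2b┃    ┃  3        0       0 
020  ec da a0 21 d8 d2┃    ┃  4        0       0 
030  fd d5 1a 33 5c d1┃    ┗━━━━━━━━━━━━━━━━━━━━━
040  86 86 86 bd e2 12┃━━━━━━━━━━━━━━━━━━━━━┛    
050  02 e4 45 45 45 45┃                          
━━━━━━━━━━━━━━━━━━━━━━┛                          
                                                 
                                                 
                                                 
                                                 
                                                 
                                                 
                                                 


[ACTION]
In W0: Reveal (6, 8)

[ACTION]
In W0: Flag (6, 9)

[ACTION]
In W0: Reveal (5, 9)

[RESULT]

           ┃■■■■■■311■     ┃ Spreadsheet         
           ┃■■■■■■2 1■     ┠─────────────────────
           ┃■■■■■■1 1■     ┃A1:                  
━━━━━━━━━━━━━━━━━━━━━━┓    ┃       A       B     
ditor                 ┃    ┃---------------------
──────────────────────┨    ┃  1      [0]       0 
000  7A 5a a1 a1 a1 a1┃    ┃  2        0       0T
010  86 36 71 52 b6 2b┃    ┃  3        0       0 
020  ec da a0 21 d8 d2┃    ┃  4        0       0 
030  fd d5 1a 33 5c d1┃    ┗━━━━━━━━━━━━━━━━━━━━━
040  86 86 86 bd e2 12┃━━━━━━━━━━━━━━━━━━━━━┛    
050  02 e4 45 45 45 45┃                          
━━━━━━━━━━━━━━━━━━━━━━┛                          
                                                 
                                                 
                                                 
                                                 
                                                 
                                                 
                                                 


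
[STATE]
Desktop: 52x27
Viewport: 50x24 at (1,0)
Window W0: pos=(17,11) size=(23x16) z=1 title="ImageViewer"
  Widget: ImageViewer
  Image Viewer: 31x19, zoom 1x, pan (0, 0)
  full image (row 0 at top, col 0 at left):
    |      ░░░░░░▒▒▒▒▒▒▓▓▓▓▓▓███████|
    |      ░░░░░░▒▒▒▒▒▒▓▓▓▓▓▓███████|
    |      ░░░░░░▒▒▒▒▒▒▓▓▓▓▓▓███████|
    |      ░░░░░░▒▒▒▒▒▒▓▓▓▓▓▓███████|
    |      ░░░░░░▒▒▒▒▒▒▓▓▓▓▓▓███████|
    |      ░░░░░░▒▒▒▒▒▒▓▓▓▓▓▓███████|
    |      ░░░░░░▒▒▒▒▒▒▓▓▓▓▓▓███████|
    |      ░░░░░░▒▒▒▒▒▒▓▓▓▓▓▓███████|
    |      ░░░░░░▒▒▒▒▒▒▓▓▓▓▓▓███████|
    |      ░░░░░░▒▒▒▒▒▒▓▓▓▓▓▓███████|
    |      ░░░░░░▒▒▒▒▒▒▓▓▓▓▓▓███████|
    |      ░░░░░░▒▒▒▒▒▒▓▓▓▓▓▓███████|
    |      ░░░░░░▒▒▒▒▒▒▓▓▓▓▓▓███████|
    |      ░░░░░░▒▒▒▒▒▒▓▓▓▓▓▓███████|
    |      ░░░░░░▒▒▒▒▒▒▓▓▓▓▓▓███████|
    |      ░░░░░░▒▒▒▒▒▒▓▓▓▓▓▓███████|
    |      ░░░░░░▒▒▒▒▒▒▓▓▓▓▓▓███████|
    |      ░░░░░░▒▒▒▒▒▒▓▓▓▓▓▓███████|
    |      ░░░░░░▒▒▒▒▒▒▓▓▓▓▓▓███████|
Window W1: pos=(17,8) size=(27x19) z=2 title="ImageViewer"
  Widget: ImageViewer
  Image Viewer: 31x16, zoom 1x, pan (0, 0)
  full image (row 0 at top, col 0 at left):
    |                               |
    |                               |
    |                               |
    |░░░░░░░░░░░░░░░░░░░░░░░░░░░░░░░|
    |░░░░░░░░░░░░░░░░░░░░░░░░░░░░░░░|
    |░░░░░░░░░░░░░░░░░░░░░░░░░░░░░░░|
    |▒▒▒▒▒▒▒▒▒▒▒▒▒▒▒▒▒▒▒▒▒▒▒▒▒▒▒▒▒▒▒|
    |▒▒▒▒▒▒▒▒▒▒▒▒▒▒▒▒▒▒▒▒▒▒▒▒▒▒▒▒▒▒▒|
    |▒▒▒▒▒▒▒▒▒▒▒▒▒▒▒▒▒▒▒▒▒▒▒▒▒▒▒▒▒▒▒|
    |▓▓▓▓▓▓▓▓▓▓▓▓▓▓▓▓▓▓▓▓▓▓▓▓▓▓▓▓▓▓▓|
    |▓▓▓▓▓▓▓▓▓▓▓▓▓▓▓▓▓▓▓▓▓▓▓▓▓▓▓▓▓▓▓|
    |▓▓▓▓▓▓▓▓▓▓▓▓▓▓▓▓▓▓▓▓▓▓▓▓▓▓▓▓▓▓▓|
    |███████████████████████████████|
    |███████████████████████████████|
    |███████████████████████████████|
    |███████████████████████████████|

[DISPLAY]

                                                  
                                                  
                                                  
                                                  
                                                  
                                                  
                                                  
                                                  
                ┏━━━━━━━━━━━━━━━━━━━━━━━━━┓       
                ┃ ImageViewer             ┃       
                ┠─────────────────────────┨       
                ┃                         ┃       
                ┃                         ┃       
                ┃                         ┃       
                ┃░░░░░░░░░░░░░░░░░░░░░░░░░┃       
                ┃░░░░░░░░░░░░░░░░░░░░░░░░░┃       
                ┃░░░░░░░░░░░░░░░░░░░░░░░░░┃       
                ┃▒▒▒▒▒▒▒▒▒▒▒▒▒▒▒▒▒▒▒▒▒▒▒▒▒┃       
                ┃▒▒▒▒▒▒▒▒▒▒▒▒▒▒▒▒▒▒▒▒▒▒▒▒▒┃       
                ┃▒▒▒▒▒▒▒▒▒▒▒▒▒▒▒▒▒▒▒▒▒▒▒▒▒┃       
                ┃▓▓▓▓▓▓▓▓▓▓▓▓▓▓▓▓▓▓▓▓▓▓▓▓▓┃       
                ┃▓▓▓▓▓▓▓▓▓▓▓▓▓▓▓▓▓▓▓▓▓▓▓▓▓┃       
                ┃▓▓▓▓▓▓▓▓▓▓▓▓▓▓▓▓▓▓▓▓▓▓▓▓▓┃       
                ┃█████████████████████████┃       


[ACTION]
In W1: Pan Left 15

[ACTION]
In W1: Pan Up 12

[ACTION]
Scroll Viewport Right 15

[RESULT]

                                                  
                                                  
                                                  
                                                  
                                                  
                                                  
                                                  
                                                  
               ┏━━━━━━━━━━━━━━━━━━━━━━━━━┓        
               ┃ ImageViewer             ┃        
               ┠─────────────────────────┨        
               ┃                         ┃        
               ┃                         ┃        
               ┃                         ┃        
               ┃░░░░░░░░░░░░░░░░░░░░░░░░░┃        
               ┃░░░░░░░░░░░░░░░░░░░░░░░░░┃        
               ┃░░░░░░░░░░░░░░░░░░░░░░░░░┃        
               ┃▒▒▒▒▒▒▒▒▒▒▒▒▒▒▒▒▒▒▒▒▒▒▒▒▒┃        
               ┃▒▒▒▒▒▒▒▒▒▒▒▒▒▒▒▒▒▒▒▒▒▒▒▒▒┃        
               ┃▒▒▒▒▒▒▒▒▒▒▒▒▒▒▒▒▒▒▒▒▒▒▒▒▒┃        
               ┃▓▓▓▓▓▓▓▓▓▓▓▓▓▓▓▓▓▓▓▓▓▓▓▓▓┃        
               ┃▓▓▓▓▓▓▓▓▓▓▓▓▓▓▓▓▓▓▓▓▓▓▓▓▓┃        
               ┃▓▓▓▓▓▓▓▓▓▓▓▓▓▓▓▓▓▓▓▓▓▓▓▓▓┃        
               ┃█████████████████████████┃        


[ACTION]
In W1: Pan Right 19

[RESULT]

                                                  
                                                  
                                                  
                                                  
                                                  
                                                  
                                                  
                                                  
               ┏━━━━━━━━━━━━━━━━━━━━━━━━━┓        
               ┃ ImageViewer             ┃        
               ┠─────────────────────────┨        
               ┃                         ┃        
               ┃                         ┃        
               ┃                         ┃        
               ┃░░░░░░░░░░░░             ┃        
               ┃░░░░░░░░░░░░             ┃        
               ┃░░░░░░░░░░░░             ┃        
               ┃▒▒▒▒▒▒▒▒▒▒▒▒             ┃        
               ┃▒▒▒▒▒▒▒▒▒▒▒▒             ┃        
               ┃▒▒▒▒▒▒▒▒▒▒▒▒             ┃        
               ┃▓▓▓▓▓▓▓▓▓▓▓▓             ┃        
               ┃▓▓▓▓▓▓▓▓▓▓▓▓             ┃        
               ┃▓▓▓▓▓▓▓▓▓▓▓▓             ┃        
               ┃████████████             ┃        


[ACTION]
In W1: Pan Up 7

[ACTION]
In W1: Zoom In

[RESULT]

                                                  
                                                  
                                                  
                                                  
                                                  
                                                  
                                                  
                                                  
               ┏━━━━━━━━━━━━━━━━━━━━━━━━━┓        
               ┃ ImageViewer             ┃        
               ┠─────────────────────────┨        
               ┃                         ┃        
               ┃                         ┃        
               ┃                         ┃        
               ┃                         ┃        
               ┃                         ┃        
               ┃                         ┃        
               ┃░░░░░░░░░░░░░░░░░░░░░░░░░┃        
               ┃░░░░░░░░░░░░░░░░░░░░░░░░░┃        
               ┃░░░░░░░░░░░░░░░░░░░░░░░░░┃        
               ┃░░░░░░░░░░░░░░░░░░░░░░░░░┃        
               ┃░░░░░░░░░░░░░░░░░░░░░░░░░┃        
               ┃░░░░░░░░░░░░░░░░░░░░░░░░░┃        
               ┃▒▒▒▒▒▒▒▒▒▒▒▒▒▒▒▒▒▒▒▒▒▒▒▒▒┃        


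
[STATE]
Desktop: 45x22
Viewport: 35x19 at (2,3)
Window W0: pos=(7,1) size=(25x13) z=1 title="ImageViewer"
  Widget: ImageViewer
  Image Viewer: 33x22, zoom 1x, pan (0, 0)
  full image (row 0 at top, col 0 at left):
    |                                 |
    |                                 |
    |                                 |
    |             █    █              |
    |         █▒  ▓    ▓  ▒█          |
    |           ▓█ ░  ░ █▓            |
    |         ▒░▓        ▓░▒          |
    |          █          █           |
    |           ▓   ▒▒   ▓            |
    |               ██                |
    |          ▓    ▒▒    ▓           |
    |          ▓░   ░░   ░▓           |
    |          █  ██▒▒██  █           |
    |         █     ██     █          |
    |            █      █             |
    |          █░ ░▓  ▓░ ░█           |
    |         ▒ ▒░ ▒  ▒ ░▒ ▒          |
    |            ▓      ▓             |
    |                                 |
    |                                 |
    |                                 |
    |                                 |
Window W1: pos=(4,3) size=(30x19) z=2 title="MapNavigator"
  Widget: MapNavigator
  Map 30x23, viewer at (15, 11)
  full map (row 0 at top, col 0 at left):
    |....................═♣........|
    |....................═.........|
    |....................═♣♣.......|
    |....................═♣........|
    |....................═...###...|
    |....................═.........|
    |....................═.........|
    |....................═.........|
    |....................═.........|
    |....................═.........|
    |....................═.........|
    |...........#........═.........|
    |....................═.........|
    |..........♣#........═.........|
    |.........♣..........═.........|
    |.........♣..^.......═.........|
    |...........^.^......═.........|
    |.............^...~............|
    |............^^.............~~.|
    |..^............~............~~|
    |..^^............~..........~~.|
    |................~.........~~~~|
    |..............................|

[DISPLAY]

  ┏━━━━━━━━━━━━━━━━━━━━━━━━━━━━┓   
  ┃ MapNavigator               ┃   
  ┠────────────────────────────┨   
  ┃...................═...###..┃   
  ┃...................═........┃   
  ┃...................═........┃   
  ┃...................═........┃   
  ┃...................═........┃   
  ┃...................═........┃   
  ┃...................═........┃   
  ┃..........#...@....═........┃   
  ┃...................═........┃   
  ┃.........♣#........═........┃   
  ┃........♣..........═........┃   
  ┃........♣..^.......═........┃   
  ┃..........^.^......═........┃   
  ┃............^...~...........┃   
  ┃...........^^.............~~┃   
  ┗━━━━━━━━━━━━━━━━━━━━━━━━━━━━┛   


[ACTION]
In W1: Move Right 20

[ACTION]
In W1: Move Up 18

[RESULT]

  ┏━━━━━━━━━━━━━━━━━━━━━━━━━━━━┓   
  ┃ MapNavigator               ┃   
  ┠────────────────────────────┨   
  ┃                            ┃   
  ┃                            ┃   
  ┃                            ┃   
  ┃                            ┃   
  ┃                            ┃   
  ┃                            ┃   
  ┃                            ┃   
  ┃.....═♣.......@             ┃   
  ┃.....═.........             ┃   
  ┃.....═♣♣.......             ┃   
  ┃.....═♣........             ┃   
  ┃.....═...###...             ┃   
  ┃.....═.........             ┃   
  ┃.....═.........             ┃   
  ┃.....═.........             ┃   
  ┗━━━━━━━━━━━━━━━━━━━━━━━━━━━━┛   


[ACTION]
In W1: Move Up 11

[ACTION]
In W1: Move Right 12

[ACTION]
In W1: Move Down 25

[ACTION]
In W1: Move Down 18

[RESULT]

  ┏━━━━━━━━━━━━━━━━━━━━━━━━━━━━┓   
  ┃ MapNavigator               ┃   
  ┠────────────────────────────┨   
  ┃.....═.........             ┃   
  ┃.....═.........             ┃   
  ┃..~............             ┃   
  ┃............~~.             ┃   
  ┃~............~~             ┃   
  ┃.~..........~~.             ┃   
  ┃.~.........~~~~             ┃   
  ┃..............@             ┃   
  ┃                            ┃   
  ┃                            ┃   
  ┃                            ┃   
  ┃                            ┃   
  ┃                            ┃   
  ┃                            ┃   
  ┃                            ┃   
  ┗━━━━━━━━━━━━━━━━━━━━━━━━━━━━┛   


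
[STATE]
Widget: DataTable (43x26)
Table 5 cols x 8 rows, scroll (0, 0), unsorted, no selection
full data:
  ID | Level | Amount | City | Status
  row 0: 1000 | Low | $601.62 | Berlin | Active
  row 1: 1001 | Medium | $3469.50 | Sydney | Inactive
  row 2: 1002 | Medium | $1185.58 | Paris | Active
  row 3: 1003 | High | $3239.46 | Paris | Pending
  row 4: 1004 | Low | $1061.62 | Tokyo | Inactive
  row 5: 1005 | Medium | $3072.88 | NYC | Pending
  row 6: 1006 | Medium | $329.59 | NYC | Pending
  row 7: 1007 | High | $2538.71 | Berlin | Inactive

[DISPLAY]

ID  │Level │Amount  │City  │Status         
────┼──────┼────────┼──────┼────────       
1000│Low   │$601.62 │Berlin│Active         
1001│Medium│$3469.50│Sydney│Inactive       
1002│Medium│$1185.58│Paris │Active         
1003│High  │$3239.46│Paris │Pending        
1004│Low   │$1061.62│Tokyo │Inactive       
1005│Medium│$3072.88│NYC   │Pending        
1006│Medium│$329.59 │NYC   │Pending        
1007│High  │$2538.71│Berlin│Inactive       
                                           
                                           
                                           
                                           
                                           
                                           
                                           
                                           
                                           
                                           
                                           
                                           
                                           
                                           
                                           
                                           


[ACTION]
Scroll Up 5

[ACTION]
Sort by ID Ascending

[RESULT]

ID ▲│Level │Amount  │City  │Status         
────┼──────┼────────┼──────┼────────       
1000│Low   │$601.62 │Berlin│Active         
1001│Medium│$3469.50│Sydney│Inactive       
1002│Medium│$1185.58│Paris │Active         
1003│High  │$3239.46│Paris │Pending        
1004│Low   │$1061.62│Tokyo │Inactive       
1005│Medium│$3072.88│NYC   │Pending        
1006│Medium│$329.59 │NYC   │Pending        
1007│High  │$2538.71│Berlin│Inactive       
                                           
                                           
                                           
                                           
                                           
                                           
                                           
                                           
                                           
                                           
                                           
                                           
                                           
                                           
                                           
                                           


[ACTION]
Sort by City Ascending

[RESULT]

ID  │Level │Amount  │City ▲│Status         
────┼──────┼────────┼──────┼────────       
1000│Low   │$601.62 │Berlin│Active         
1007│High  │$2538.71│Berlin│Inactive       
1005│Medium│$3072.88│NYC   │Pending        
1006│Medium│$329.59 │NYC   │Pending        
1002│Medium│$1185.58│Paris │Active         
1003│High  │$3239.46│Paris │Pending        
1001│Medium│$3469.50│Sydney│Inactive       
1004│Low   │$1061.62│Tokyo │Inactive       
                                           
                                           
                                           
                                           
                                           
                                           
                                           
                                           
                                           
                                           
                                           
                                           
                                           
                                           
                                           
                                           


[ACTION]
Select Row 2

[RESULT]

ID  │Level │Amount  │City ▲│Status         
────┼──────┼────────┼──────┼────────       
1000│Low   │$601.62 │Berlin│Active         
1007│High  │$2538.71│Berlin│Inactive       
>005│Medium│$3072.88│NYC   │Pending        
1006│Medium│$329.59 │NYC   │Pending        
1002│Medium│$1185.58│Paris │Active         
1003│High  │$3239.46│Paris │Pending        
1001│Medium│$3469.50│Sydney│Inactive       
1004│Low   │$1061.62│Tokyo │Inactive       
                                           
                                           
                                           
                                           
                                           
                                           
                                           
                                           
                                           
                                           
                                           
                                           
                                           
                                           
                                           
                                           


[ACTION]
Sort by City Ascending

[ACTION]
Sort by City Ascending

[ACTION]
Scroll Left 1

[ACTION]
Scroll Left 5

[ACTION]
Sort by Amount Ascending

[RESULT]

ID  │Level │Amount ▲│City  │Status         
────┼──────┼────────┼──────┼────────       
1006│Medium│$329.59 │NYC   │Pending        
1000│Low   │$601.62 │Berlin│Active         
>004│Low   │$1061.62│Tokyo │Inactive       
1002│Medium│$1185.58│Paris │Active         
1007│High  │$2538.71│Berlin│Inactive       
1005│Medium│$3072.88│NYC   │Pending        
1003│High  │$3239.46│Paris │Pending        
1001│Medium│$3469.50│Sydney│Inactive       
                                           
                                           
                                           
                                           
                                           
                                           
                                           
                                           
                                           
                                           
                                           
                                           
                                           
                                           
                                           
                                           
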